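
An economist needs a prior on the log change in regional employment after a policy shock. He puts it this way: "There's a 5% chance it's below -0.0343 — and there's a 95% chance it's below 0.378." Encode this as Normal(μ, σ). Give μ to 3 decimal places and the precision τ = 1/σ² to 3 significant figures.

For Normal(μ,σ), the p-quantile is μ + z_p·σ. Here z_{0.05} = -1.645, z_{0.95} = 1.645.
So -0.0343 = μ − 1.645σ and 0.378 = μ + 1.645σ.
Subtracting: σ = (0.378 − -0.0343)/(1.645 − (-1.645)) = 0.125.
Then μ = -0.0343 − (-1.645)·0.125 = 0.172.
Precision τ = 1/σ² = 1/0.1253² = 63.7.

μ = 0.172, τ = 63.7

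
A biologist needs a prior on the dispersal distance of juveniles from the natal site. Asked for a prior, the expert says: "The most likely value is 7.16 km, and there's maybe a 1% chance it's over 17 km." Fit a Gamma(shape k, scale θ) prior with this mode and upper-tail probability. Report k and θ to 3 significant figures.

Gamma(k,θ) with k>1 has mode (k−1)θ, so θ = 7.16/(k−1).
Need P(X < 17) = 0.99 with θ tied to k this way. Start at k = 2, θ = 7.16: P(X<17) ≈ 0.686.
Too low — raise k to concentrate. Iterating converges to k ≈ 7.35.
Then θ = 7.16/(7.35−1) ≈ 1.13.

k ≈ 7.35, θ ≈ 1.13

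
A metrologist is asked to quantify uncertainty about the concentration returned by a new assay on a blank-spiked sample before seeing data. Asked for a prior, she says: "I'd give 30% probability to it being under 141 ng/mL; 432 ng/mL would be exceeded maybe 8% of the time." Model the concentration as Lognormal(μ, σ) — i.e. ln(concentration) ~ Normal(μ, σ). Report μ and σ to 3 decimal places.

If T ~ Lognormal(μ,σ) then ln T ~ Normal(μ,σ), so the p-quantile of ln T is μ + z_p·σ.
ln(141) = 4.949 and ln(432) = 6.068; z_{0.3} = -0.5244, z_{0.92} = 1.405.
σ = (6.068 − 4.949)/(1.405 − (-0.5244)) = 0.580.
μ = 4.949 − (-0.5244)·0.580 = 5.253.

μ ≈ 5.253, σ ≈ 0.580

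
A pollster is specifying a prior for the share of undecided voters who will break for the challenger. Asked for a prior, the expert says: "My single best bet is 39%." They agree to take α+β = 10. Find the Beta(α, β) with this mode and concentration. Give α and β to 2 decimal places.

For α,β > 1 the Beta mode is (α−1)/(α+β−2). With α+β = 10, the mode is (α−1)/8.
Set (α−1)/8 = 0.39 → α = 1 + 0.39·8 = 4.12.
β = 10 − α = 5.88.

α = 4.12, β = 5.88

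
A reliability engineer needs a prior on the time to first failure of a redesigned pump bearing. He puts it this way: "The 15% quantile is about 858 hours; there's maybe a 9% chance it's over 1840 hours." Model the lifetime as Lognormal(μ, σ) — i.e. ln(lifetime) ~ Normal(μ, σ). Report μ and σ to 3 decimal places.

μ ≈ 7.087, σ ≈ 0.321

If T ~ Lognormal(μ,σ) then ln T ~ Normal(μ,σ), so the p-quantile of ln T is μ + z_p·σ.
ln(858) = 6.755 and ln(1840) = 7.518; z_{0.15} = -1.036, z_{0.91} = 1.341.
σ = (7.518 − 6.755)/(1.341 − (-1.036)) = 0.321.
μ = 6.755 − (-1.036)·0.321 = 7.087.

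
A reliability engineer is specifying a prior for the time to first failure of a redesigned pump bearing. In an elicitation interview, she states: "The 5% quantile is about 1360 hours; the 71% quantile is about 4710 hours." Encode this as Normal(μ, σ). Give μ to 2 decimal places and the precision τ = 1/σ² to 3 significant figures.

The p-quantile of Normal(μ,σ) is μ + z_p·σ, with z_{0.05} = -1.645 and z_{0.71} = 0.5534.
Eliminate σ: μ = (z₂·x₁ − z₁·x₂)/(z₂ − z₁) = (0.5534·1360 − (-1.645)·4710)/2.198 = 3866.67.
Then σ = (x₂ − x₁)/(z₂ − z₁) = (4710 − 1360)/2.198 = 1523.95.
Precision τ = 1/σ² = 1/1524² = 4.31e-07.

μ = 3866.67, τ = 4.31e-07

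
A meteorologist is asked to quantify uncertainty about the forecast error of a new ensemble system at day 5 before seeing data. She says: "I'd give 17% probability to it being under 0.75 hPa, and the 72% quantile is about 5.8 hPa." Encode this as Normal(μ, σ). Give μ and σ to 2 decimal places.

μ = 3.89, σ = 3.29

The p-quantile of Normal(μ,σ) is μ + z_p·σ, with z_{0.17} = -0.9542 and z_{0.72} = 0.5828.
Eliminate σ: μ = (z₂·x₁ − z₁·x₂)/(z₂ − z₁) = (0.5828·0.75 − (-0.9542)·5.8)/1.537 = 3.89.
Then σ = (x₂ − x₁)/(z₂ − z₁) = (5.8 − 0.75)/1.537 = 3.29.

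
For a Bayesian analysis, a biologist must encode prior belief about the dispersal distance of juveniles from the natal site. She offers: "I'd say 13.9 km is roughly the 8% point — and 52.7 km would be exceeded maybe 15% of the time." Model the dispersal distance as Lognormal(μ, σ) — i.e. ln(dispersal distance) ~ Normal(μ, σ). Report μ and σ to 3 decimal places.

μ ≈ 3.399, σ ≈ 0.546

If T ~ Lognormal(μ,σ) then ln T ~ Normal(μ,σ), so the p-quantile of ln T is μ + z_p·σ.
ln(13.9) = 2.632 and ln(52.7) = 3.965; z_{0.08} = -1.405, z_{0.85} = 1.036.
σ = (3.965 − 2.632)/(1.036 − (-1.405)) = 0.546.
μ = 2.632 − (-1.405)·0.546 = 3.399.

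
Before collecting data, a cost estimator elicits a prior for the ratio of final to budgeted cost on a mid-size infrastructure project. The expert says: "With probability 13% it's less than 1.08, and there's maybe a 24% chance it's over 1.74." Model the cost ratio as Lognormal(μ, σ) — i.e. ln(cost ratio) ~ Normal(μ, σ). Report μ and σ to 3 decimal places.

If T ~ Lognormal(μ,σ) then ln T ~ Normal(μ,σ), so the p-quantile of ln T is μ + z_p·σ.
ln(1.08) = 0.07696 and ln(1.74) = 0.5539; z_{0.13} = -1.126, z_{0.76} = 0.7063.
σ = (0.5539 − 0.07696)/(0.7063 − (-1.126)) = 0.260.
μ = 0.07696 − (-1.126)·0.260 = 0.370.

μ ≈ 0.370, σ ≈ 0.260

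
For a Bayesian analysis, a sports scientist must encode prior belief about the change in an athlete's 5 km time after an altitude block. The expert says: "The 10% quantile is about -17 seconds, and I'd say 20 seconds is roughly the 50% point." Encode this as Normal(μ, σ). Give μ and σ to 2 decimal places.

For Normal(μ,σ), the p-quantile is μ + z_p·σ. Here z_{0.1} = -1.282, z_{0.5} = 0.
So -17 = μ − 1.282σ and 20 = μ + 0σ.
Subtracting: σ = (20 − -17)/(0 − (-1.282)) = 28.87.
Then μ = -17 − (-1.282)·28.87 = 20.00.

μ = 20.00, σ = 28.87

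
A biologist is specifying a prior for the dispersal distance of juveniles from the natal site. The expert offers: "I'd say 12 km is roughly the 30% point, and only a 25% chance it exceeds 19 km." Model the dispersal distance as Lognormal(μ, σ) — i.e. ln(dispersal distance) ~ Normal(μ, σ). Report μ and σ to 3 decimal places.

If T ~ Lognormal(μ,σ) then ln T ~ Normal(μ,σ), so the p-quantile of ln T is μ + z_p·σ.
ln(12) = 2.485 and ln(19) = 2.944; z_{0.3} = -0.5244, z_{0.75} = 0.6745.
σ = (2.944 − 2.485)/(0.6745 − (-0.5244)) = 0.383.
μ = 2.485 − (-0.5244)·0.383 = 2.686.

μ ≈ 2.686, σ ≈ 0.383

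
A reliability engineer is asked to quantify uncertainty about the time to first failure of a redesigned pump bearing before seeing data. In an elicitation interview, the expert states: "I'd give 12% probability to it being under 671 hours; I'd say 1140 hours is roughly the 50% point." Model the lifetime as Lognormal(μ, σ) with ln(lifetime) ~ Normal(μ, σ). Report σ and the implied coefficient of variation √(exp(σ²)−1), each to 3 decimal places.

If T ~ Lognormal(μ,σ) then ln T ~ Normal(μ,σ), so the p-quantile of ln T is μ + z_p·σ.
ln(671) = 6.509 and ln(1140) = 7.039; z_{0.12} = -1.175, z_{0.5} = 0.
σ = (7.039 − 6.509)/(0 − (-1.175)) = 0.451.
μ = 6.509 − (-1.175)·0.451 = 7.039.
CV = √(exp(σ²)−1) = √(exp(0.2035)−1) = 0.475.

σ ≈ 0.451, CV ≈ 0.475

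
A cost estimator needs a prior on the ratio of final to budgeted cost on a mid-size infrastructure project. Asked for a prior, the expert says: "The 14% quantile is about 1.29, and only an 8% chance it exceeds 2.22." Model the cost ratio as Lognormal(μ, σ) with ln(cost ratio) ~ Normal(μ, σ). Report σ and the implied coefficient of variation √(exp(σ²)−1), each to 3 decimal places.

σ ≈ 0.218, CV ≈ 0.221

If T ~ Lognormal(μ,σ) then ln T ~ Normal(μ,σ), so the p-quantile of ln T is μ + z_p·σ.
ln(1.29) = 0.2546 and ln(2.22) = 0.7975; z_{0.14} = -1.08, z_{0.92} = 1.405.
σ = (0.7975 − 0.2546)/(1.405 − (-1.08)) = 0.218.
μ = 0.2546 − (-1.08)·0.218 = 0.491.
CV = √(exp(σ²)−1) = √(exp(0.0477)−1) = 0.221.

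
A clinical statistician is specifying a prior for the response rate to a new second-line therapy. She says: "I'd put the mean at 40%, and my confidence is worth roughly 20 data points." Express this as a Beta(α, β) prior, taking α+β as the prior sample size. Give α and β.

α = 8, β = 12

Under the effective-sample-size interpretation, Beta(α, β) has prior mean α/(α+β) and prior sample size α+β.
So α+β = 20 and α/(α+β) = 0.4, giving α = 0.4·20 = 8 and β = 20 − 8 = 12.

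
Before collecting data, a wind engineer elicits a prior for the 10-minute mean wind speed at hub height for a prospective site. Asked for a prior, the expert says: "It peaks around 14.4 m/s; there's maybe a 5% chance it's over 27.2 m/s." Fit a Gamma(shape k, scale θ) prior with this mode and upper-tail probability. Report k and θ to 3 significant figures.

Gamma(k,θ) with k>1 has mode (k−1)θ, so θ = 14.4/(k−1).
Need P(X < 27.2) = 0.95 with θ tied to k this way. Start at k = 2, θ = 14.4: P(X<27.2) ≈ 0.563.
Too low — raise k to concentrate. Iterating converges to k ≈ 7.87.
Then θ = 14.4/(7.87−1) ≈ 2.09.

k ≈ 7.87, θ ≈ 2.09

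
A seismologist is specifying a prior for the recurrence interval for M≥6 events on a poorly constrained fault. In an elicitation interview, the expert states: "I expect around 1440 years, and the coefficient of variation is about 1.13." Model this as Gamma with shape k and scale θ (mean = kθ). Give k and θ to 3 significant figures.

For Gamma(k, scale θ): mean = kθ, variance = kθ², so CV = 1/√k.
CV = 1.13, hence k = 1/CV² = 0.783.
Then θ = mean/k = 1440/0.783 = 1840.

k ≈ 0.783, θ ≈ 1840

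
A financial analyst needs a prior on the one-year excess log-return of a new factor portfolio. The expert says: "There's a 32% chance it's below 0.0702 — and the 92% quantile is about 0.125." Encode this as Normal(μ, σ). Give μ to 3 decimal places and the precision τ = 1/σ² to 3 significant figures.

The p-quantile of Normal(μ,σ) is μ + z_p·σ, with z_{0.32} = -0.4677 and z_{0.92} = 1.405.
Eliminate σ: μ = (z₂·x₁ − z₁·x₂)/(z₂ − z₁) = (1.405·0.0702 − (-0.4677)·0.125)/1.873 = 0.084.
Then σ = (x₂ − x₁)/(z₂ − z₁) = (0.125 − 0.0702)/1.873 = 0.029.
Precision τ = 1/σ² = 1/0.02926² = 1170.

μ = 0.084, τ = 1170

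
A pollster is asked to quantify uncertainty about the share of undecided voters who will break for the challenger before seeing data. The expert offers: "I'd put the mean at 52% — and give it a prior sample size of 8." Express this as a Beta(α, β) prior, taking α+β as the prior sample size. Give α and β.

Under the effective-sample-size interpretation, Beta(α, β) has prior mean α/(α+β) and prior sample size α+β.
So α+β = 8 and α/(α+β) = 0.52, giving α = 0.52·8 = 4.16 and β = 8 − 4.16 = 3.84.

α = 4.16, β = 3.84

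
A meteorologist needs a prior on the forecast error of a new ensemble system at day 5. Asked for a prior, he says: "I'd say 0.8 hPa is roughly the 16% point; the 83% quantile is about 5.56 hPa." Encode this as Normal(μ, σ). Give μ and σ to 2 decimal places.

For Normal(μ,σ), the p-quantile is μ + z_p·σ. Here z_{0.16} = -0.9945, z_{0.83} = 0.9542.
So 0.8 = μ − 0.9945σ and 5.56 = μ + 0.9542σ.
Subtracting: σ = (5.56 − 0.8)/(0.9542 − (-0.9945)) = 2.44.
Then μ = 0.8 − (-0.9945)·2.44 = 3.23.

μ = 3.23, σ = 2.44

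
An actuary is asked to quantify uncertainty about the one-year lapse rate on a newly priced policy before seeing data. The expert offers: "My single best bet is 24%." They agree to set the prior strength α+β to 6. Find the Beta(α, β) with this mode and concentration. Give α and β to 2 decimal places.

For α,β > 1 the Beta mode is (α−1)/(α+β−2). With α+β = 6, the mode is (α−1)/4.
Set (α−1)/4 = 0.24 → α = 1 + 0.24·4 = 1.96.
β = 6 − α = 4.04.

α = 1.96, β = 4.04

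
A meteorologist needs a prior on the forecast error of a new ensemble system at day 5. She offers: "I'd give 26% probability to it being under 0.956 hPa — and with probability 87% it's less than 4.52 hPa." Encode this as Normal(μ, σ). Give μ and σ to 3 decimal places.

μ = 2.252, σ = 2.014

The p-quantile of Normal(μ,σ) is μ + z_p·σ, with z_{0.26} = -0.6433 and z_{0.87} = 1.126.
Eliminate σ: μ = (z₂·x₁ − z₁·x₂)/(z₂ − z₁) = (1.126·0.956 − (-0.6433)·4.52)/1.77 = 2.252.
Then σ = (x₂ − x₁)/(z₂ − z₁) = (4.52 − 0.956)/1.77 = 2.014.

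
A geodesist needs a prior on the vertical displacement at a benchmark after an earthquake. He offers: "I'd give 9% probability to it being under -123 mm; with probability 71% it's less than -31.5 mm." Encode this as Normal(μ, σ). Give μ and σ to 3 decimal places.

μ = -58.232, σ = 48.307

For Normal(μ,σ), the p-quantile is μ + z_p·σ. Here z_{0.09} = -1.341, z_{0.71} = 0.5534.
So -123 = μ − 1.341σ and -31.5 = μ + 0.5534σ.
Subtracting: σ = (-31.5 − -123)/(0.5534 − (-1.341)) = 48.307.
Then μ = -123 − (-1.341)·48.307 = -58.232.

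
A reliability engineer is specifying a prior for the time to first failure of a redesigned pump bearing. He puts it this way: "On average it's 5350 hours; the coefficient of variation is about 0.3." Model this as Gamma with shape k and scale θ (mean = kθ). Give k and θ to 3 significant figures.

k ≈ 11.1, θ ≈ 482

For Gamma(k, scale θ): mean = kθ, variance = kθ², so CV = 1/√k.
CV = 0.3, hence k = 1/CV² = 11.1.
Then θ = mean/k = 5350/11.1 = 482.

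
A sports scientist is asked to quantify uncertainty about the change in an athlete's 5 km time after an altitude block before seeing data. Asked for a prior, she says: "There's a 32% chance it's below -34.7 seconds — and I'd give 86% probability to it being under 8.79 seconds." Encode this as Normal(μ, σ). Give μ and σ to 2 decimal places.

The p-quantile of Normal(μ,σ) is μ + z_p·σ, with z_{0.32} = -0.4677 and z_{0.86} = 1.08.
Eliminate σ: μ = (z₂·x₁ − z₁·x₂)/(z₂ − z₁) = (1.08·-34.7 − (-0.4677)·8.79)/1.548 = -21.56.
Then σ = (x₂ − x₁)/(z₂ − z₁) = (8.79 − -34.7)/1.548 = 28.09.

μ = -21.56, σ = 28.09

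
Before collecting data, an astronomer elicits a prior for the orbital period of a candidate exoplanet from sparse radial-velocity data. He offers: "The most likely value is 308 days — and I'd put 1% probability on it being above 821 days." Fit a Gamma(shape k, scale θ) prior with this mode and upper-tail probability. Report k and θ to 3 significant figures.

Gamma(k,θ) with k>1 has mode (k−1)θ, so θ = 308/(k−1).
Need P(X < 821) = 0.99 with θ tied to k this way. Start at k = 2, θ = 308: P(X<821) ≈ 0.745.
Too low — raise k to concentrate. Iterating converges to k ≈ 5.81.
Then θ = 308/(5.81−1) ≈ 64.

k ≈ 5.81, θ ≈ 64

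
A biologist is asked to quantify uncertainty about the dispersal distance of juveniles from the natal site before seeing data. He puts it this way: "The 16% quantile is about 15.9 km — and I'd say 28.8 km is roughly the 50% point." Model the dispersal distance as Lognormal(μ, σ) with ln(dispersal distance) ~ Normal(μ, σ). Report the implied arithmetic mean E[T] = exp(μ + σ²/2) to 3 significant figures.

E[T] ≈ 34.4 km

If T ~ Lognormal(μ,σ) then ln T ~ Normal(μ,σ), so the p-quantile of ln T is μ + z_p·σ.
ln(15.9) = 2.766 and ln(28.8) = 3.36; z_{0.16} = -0.9945, z_{0.5} = 0.
σ = (3.36 − 2.766)/(0 − (-0.9945)) = 0.597.
μ = 2.766 − (-0.9945)·0.597 = 3.360.
E[T] = exp(μ + σ²/2) = exp(3.360 + 0.1784) = 34.4 km.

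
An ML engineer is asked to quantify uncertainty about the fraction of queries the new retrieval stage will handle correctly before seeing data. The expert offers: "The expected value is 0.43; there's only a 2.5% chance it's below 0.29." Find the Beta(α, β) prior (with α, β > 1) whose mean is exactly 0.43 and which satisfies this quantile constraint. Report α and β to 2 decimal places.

α ≈ 19.17, β ≈ 25.42

With mean 0.43 fixed, write α = 0.43s, β = 0.57s where s = α+β.
Need P(θ < 0.29) = 0.025 under Beta(0.43s, 0.57s). Normal approximation: (q−m)/√(m(1−m)/s) ≈ z_{0.025} = -1.96, so s ≈ 0.43·0.57·(-1.96)²/(0.29−0.43)² = 48.0.
At s = 48.0: P(θ<0.29) ≈ 0.021. Adjusting to match 0.025 gives s ≈ 44.59.
So α = 0.43·44.59 ≈ 19.17, β = 0.57·44.59 ≈ 25.42.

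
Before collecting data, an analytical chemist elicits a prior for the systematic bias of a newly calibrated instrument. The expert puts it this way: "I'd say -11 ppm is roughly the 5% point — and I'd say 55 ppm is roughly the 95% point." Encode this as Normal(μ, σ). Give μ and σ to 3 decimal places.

μ = 22.000, σ = 20.063

For Normal(μ,σ), the p-quantile is μ + z_p·σ. Here z_{0.05} = -1.645, z_{0.95} = 1.645.
So -11 = μ − 1.645σ and 55 = μ + 1.645σ.
Subtracting: σ = (55 − -11)/(1.645 − (-1.645)) = 20.063.
Then μ = -11 − (-1.645)·20.063 = 22.000.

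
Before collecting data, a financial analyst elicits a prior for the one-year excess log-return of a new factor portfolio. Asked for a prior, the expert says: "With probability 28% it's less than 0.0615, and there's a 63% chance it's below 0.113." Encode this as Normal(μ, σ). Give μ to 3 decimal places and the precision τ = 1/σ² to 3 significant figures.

μ = 0.094, τ = 315

For Normal(μ,σ), the p-quantile is μ + z_p·σ. Here z_{0.28} = -0.5828, z_{0.63} = 0.3319.
So 0.0615 = μ − 0.5828σ and 0.113 = μ + 0.3319σ.
Subtracting: σ = (0.113 − 0.0615)/(0.3319 − (-0.5828)) = 0.056.
Then μ = 0.0615 − (-0.5828)·0.056 = 0.094.
Precision τ = 1/σ² = 1/0.0563² = 315.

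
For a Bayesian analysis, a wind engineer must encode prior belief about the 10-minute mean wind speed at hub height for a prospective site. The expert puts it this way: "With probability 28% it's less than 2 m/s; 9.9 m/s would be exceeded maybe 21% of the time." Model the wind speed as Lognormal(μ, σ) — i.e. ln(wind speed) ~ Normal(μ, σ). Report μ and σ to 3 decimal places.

If T ~ Lognormal(μ,σ) then ln T ~ Normal(μ,σ), so the p-quantile of ln T is μ + z_p·σ.
ln(2) = 0.6931 and ln(9.9) = 2.293; z_{0.28} = -0.5828, z_{0.79} = 0.8064.
σ = (2.293 − 0.6931)/(0.8064 − (-0.5828)) = 1.151.
μ = 0.6931 − (-0.5828)·1.151 = 1.364.

μ ≈ 1.364, σ ≈ 1.151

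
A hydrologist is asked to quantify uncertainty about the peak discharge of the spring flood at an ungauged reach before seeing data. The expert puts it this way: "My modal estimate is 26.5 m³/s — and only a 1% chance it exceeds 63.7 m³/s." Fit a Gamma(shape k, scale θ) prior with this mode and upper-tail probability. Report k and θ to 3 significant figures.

k ≈ 7.15, θ ≈ 4.31

Gamma(k,θ) with k>1 has mode (k−1)θ, so θ = 26.5/(k−1).
Need P(X < 63.7) = 0.99 with θ tied to k this way. Start at k = 2, θ = 26.5: P(X<63.7) ≈ 0.692.
Too low — raise k to concentrate. Iterating converges to k ≈ 7.15.
Then θ = 26.5/(7.15−1) ≈ 4.31.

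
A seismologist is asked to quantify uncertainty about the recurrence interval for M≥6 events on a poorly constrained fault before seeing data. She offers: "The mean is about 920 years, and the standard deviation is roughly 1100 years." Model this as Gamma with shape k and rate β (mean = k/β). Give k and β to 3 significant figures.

For Gamma(k, rate β): mean = k/β, variance = k/β², so CV = 1/√k.
CV = SD/mean = 1100/920 = 1.196, hence k = 1/CV² = 0.7.
Then β = k/mean = 0.7/920 = 0.00076.

k ≈ 0.7, β ≈ 0.00076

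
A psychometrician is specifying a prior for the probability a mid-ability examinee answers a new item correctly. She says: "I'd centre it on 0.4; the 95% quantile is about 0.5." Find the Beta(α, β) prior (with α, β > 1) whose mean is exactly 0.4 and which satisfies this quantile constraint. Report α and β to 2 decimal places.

With mean 0.4 fixed, write α = 0.4s, β = 0.6s where s = α+β.
Need P(θ < 0.5) = 0.95 under Beta(0.4s, 0.6s). Normal approximation: (q−m)/√(m(1−m)/s) ≈ z_{0.95} = 1.64, so s ≈ 0.4·0.6·(1.64)²/(0.5−0.4)² = 64.9.
At s = 64.9: P(θ<0.5) ≈ 0.948. Adjusting to match 0.95 gives s ≈ 66.33.
So α = 0.4·66.33 ≈ 26.53, β = 0.6·66.33 ≈ 39.80.

α ≈ 26.53, β ≈ 39.80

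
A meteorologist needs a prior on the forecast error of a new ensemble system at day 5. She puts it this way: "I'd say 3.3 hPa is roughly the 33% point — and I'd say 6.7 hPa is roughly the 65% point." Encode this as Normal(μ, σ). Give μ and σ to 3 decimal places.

The p-quantile of Normal(μ,σ) is μ + z_p·σ, with z_{0.33} = -0.4399 and z_{0.65} = 0.3853.
Eliminate σ: μ = (z₂·x₁ − z₁·x₂)/(z₂ − z₁) = (0.3853·3.3 − (-0.4399)·6.7)/0.8252 = 5.112.
Then σ = (x₂ − x₁)/(z₂ − z₁) = (6.7 − 3.3)/0.8252 = 4.120.

μ = 5.112, σ = 4.120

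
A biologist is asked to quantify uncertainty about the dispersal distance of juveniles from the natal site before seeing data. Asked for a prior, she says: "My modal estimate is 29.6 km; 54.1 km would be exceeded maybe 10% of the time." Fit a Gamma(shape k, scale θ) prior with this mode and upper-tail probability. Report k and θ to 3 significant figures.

k ≈ 6.24, θ ≈ 5.65

Gamma(k,θ) with k>1 has mode (k−1)θ, so θ = 29.6/(k−1).
Need P(X < 54.1) = 0.9 with θ tied to k this way. Start at k = 2, θ = 29.6: P(X<54.1) ≈ 0.545.
Too low — raise k to concentrate. Iterating converges to k ≈ 6.24.
Then θ = 29.6/(6.24−1) ≈ 5.65.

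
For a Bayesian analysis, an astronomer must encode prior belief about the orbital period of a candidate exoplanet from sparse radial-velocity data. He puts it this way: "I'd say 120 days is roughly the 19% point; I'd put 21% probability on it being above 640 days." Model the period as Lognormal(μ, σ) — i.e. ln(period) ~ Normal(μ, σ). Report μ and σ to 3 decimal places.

If T ~ Lognormal(μ,σ) then ln T ~ Normal(μ,σ), so the p-quantile of ln T is μ + z_p·σ.
ln(120) = 4.787 and ln(640) = 6.461; z_{0.19} = -0.8779, z_{0.79} = 0.8064.
σ = (6.461 − 4.787)/(0.8064 − (-0.8779)) = 0.994.
μ = 4.787 − (-0.8779)·0.994 = 5.660.

μ ≈ 5.660, σ ≈ 0.994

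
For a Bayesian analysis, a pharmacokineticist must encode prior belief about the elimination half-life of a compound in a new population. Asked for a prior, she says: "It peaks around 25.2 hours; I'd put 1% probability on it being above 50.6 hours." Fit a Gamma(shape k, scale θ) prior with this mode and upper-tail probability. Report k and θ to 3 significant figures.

k ≈ 11.1, θ ≈ 2.5

Gamma(k,θ) with k>1 has mode (k−1)θ, so θ = 25.2/(k−1).
Need P(X < 50.6) = 0.99 with θ tied to k this way. Start at k = 2, θ = 25.2: P(X<50.6) ≈ 0.596.
Too low — raise k to concentrate. Iterating converges to k ≈ 11.1.
Then θ = 25.2/(11.1−1) ≈ 2.5.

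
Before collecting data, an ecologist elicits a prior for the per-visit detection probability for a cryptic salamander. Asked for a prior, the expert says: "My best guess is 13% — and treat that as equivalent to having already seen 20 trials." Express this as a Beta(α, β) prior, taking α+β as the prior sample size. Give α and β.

Under the effective-sample-size interpretation, Beta(α, β) has prior mean α/(α+β) and prior sample size α+β.
So α+β = 20 and α/(α+β) = 0.13, giving α = 0.13·20 = 2.6 and β = 20 − 2.6 = 17.4.

α = 2.6, β = 17.4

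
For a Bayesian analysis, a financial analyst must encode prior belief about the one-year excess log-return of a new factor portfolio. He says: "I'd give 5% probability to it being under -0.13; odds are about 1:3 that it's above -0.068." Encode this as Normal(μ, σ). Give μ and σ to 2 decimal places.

μ = -0.09, σ = 0.03

The p-quantile of Normal(μ,σ) is μ + z_p·σ, with z_{0.05} = -1.645 and z_{0.75} = 0.6745.
Eliminate σ: μ = (z₂·x₁ − z₁·x₂)/(z₂ − z₁) = (0.6745·-0.13 − (-1.645)·-0.068)/2.319 = -0.09.
Then σ = (x₂ − x₁)/(z₂ − z₁) = (-0.068 − -0.13)/2.319 = 0.03.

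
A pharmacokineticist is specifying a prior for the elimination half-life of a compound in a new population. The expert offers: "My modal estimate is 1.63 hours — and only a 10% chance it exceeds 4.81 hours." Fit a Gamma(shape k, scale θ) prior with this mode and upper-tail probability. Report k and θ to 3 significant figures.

Gamma(k,θ) with k>1 has mode (k−1)θ, so θ = 1.63/(k−1).
Need P(X < 4.81) = 0.9 with θ tied to k this way. Start at k = 2, θ = 1.63: P(X<4.81) ≈ 0.793.
Too low — raise k to concentrate. Iterating converges to k ≈ 2.63.
Then θ = 1.63/(2.63−1) ≈ 1.

k ≈ 2.63, θ ≈ 1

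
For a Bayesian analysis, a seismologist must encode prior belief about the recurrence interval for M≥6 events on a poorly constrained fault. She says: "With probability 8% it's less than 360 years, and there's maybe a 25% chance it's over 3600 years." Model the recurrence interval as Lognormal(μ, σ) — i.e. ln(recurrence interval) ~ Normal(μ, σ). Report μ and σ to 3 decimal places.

If T ~ Lognormal(μ,σ) then ln T ~ Normal(μ,σ), so the p-quantile of ln T is μ + z_p·σ.
ln(360) = 5.886 and ln(3600) = 8.189; z_{0.08} = -1.405, z_{0.75} = 0.6745.
σ = (8.189 − 5.886)/(0.6745 − (-1.405)) = 1.107.
μ = 5.886 − (-1.405)·1.107 = 7.442.

μ ≈ 7.442, σ ≈ 1.107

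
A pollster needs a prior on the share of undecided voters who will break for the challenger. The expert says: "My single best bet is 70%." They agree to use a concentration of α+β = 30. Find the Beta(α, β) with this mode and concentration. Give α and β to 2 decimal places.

For α,β > 1 the Beta mode is (α−1)/(α+β−2). With α+β = 30, the mode is (α−1)/28.
Set (α−1)/28 = 0.7 → α = 1 + 0.7·28 = 20.60.
β = 30 − α = 9.40.

α = 20.60, β = 9.40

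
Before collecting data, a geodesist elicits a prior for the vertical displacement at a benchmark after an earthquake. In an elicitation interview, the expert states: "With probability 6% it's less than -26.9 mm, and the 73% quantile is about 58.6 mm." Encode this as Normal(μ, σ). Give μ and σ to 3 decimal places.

μ = 34.428, σ = 39.445

For Normal(μ,σ), the p-quantile is μ + z_p·σ. Here z_{0.06} = -1.555, z_{0.73} = 0.6128.
So -26.9 = μ − 1.555σ and 58.6 = μ + 0.6128σ.
Subtracting: σ = (58.6 − -26.9)/(0.6128 − (-1.555)) = 39.445.
Then μ = -26.9 − (-1.555)·39.445 = 34.428.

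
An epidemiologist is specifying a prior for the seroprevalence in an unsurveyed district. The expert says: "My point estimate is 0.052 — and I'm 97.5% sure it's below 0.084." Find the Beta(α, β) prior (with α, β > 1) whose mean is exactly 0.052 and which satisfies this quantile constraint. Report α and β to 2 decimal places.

α ≈ 12.03, β ≈ 219.32

With mean 0.052 fixed, write α = 0.052s, β = 0.948s where s = α+β.
Need P(θ < 0.084) = 0.975 under Beta(0.052s, 0.948s). Normal approximation: (q−m)/√(m(1−m)/s) ≈ z_{0.975} = 1.96, so s ≈ 0.052·0.948·(1.96)²/(0.084−0.052)² = 184.9.
At s = 184.9: P(θ<0.084) ≈ 0.962. Adjusting to match 0.975 gives s ≈ 231.35.
So α = 0.052·231.35 ≈ 12.03, β = 0.948·231.35 ≈ 219.32.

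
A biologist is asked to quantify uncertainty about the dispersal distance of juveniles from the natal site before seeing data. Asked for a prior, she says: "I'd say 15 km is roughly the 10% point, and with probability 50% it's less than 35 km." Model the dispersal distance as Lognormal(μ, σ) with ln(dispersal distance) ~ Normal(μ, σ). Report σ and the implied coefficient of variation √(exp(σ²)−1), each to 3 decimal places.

If T ~ Lognormal(μ,σ) then ln T ~ Normal(μ,σ), so the p-quantile of ln T is μ + z_p·σ.
ln(15) = 2.708 and ln(35) = 3.555; z_{0.1} = -1.282, z_{0.5} = 0.
σ = (3.555 − 2.708)/(0 − (-1.282)) = 0.661.
μ = 2.708 − (-1.282)·0.661 = 3.555.
CV = √(exp(σ²)−1) = √(exp(0.4371)−1) = 0.740.

σ ≈ 0.661, CV ≈ 0.740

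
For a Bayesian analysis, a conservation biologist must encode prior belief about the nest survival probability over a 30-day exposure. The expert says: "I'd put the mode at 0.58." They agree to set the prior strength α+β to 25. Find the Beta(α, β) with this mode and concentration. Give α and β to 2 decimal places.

For α,β > 1 the Beta mode is (α−1)/(α+β−2). With α+β = 25, the mode is (α−1)/23.
Set (α−1)/23 = 0.58 → α = 1 + 0.58·23 = 14.34.
β = 25 − α = 10.66.

α = 14.34, β = 10.66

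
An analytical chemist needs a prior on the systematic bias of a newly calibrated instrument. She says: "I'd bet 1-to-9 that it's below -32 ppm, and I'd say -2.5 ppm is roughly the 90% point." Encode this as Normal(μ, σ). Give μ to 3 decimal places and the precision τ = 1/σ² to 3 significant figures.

The p-quantile of Normal(μ,σ) is μ + z_p·σ, with z_{0.1} = -1.282 and z_{0.9} = 1.282.
Eliminate σ: μ = (z₂·x₁ − z₁·x₂)/(z₂ − z₁) = (1.282·-32 − (-1.282)·-2.5)/2.563 = -17.250.
Then σ = (x₂ − x₁)/(z₂ − z₁) = (-2.5 − -32)/2.563 = 11.509.
Precision τ = 1/σ² = 1/11.51² = 0.00755.

μ = -17.250, τ = 0.00755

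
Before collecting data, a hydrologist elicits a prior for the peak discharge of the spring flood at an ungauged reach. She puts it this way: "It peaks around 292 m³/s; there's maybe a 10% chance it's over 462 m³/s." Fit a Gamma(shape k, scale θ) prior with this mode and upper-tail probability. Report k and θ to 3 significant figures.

Gamma(k,θ) with k>1 has mode (k−1)θ, so θ = 292/(k−1).
Need P(X < 462) = 0.9 with θ tied to k this way. Start at k = 2, θ = 292: P(X<462) ≈ 0.469.
Too low — raise k to concentrate. Iterating converges to k ≈ 9.91.
Then θ = 292/(9.91−1) ≈ 32.8.

k ≈ 9.91, θ ≈ 32.8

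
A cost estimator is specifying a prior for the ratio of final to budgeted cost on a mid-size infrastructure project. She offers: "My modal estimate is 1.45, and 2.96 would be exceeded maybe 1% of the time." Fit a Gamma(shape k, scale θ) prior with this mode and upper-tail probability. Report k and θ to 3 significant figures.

k ≈ 10.6, θ ≈ 0.151

Gamma(k,θ) with k>1 has mode (k−1)θ, so θ = 1.45/(k−1).
Need P(X < 2.96) = 0.99 with θ tied to k this way. Start at k = 2, θ = 1.45: P(X<2.96) ≈ 0.605.
Too low — raise k to concentrate. Iterating converges to k ≈ 10.6.
Then θ = 1.45/(10.6−1) ≈ 0.151.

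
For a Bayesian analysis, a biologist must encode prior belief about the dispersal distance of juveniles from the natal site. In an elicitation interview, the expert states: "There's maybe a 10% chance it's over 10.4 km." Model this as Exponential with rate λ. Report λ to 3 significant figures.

λ ≈ 0.221

P(T > 10.4) = e^(−λ·10.4) = 0.1, so λ = −ln(0.1)/10.4 = 0.221.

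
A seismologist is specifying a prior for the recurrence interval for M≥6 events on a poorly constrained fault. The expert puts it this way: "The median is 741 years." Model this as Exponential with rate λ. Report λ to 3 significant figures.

Exponential median = ln 2 / λ, so λ = ln 2 / 741.0 = 0.000935.

λ ≈ 0.000935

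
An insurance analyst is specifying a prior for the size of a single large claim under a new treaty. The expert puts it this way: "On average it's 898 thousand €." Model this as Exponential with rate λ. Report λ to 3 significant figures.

Exponential mean = 1/λ, so λ = 1/898.0 = 0.00111.

λ ≈ 0.00111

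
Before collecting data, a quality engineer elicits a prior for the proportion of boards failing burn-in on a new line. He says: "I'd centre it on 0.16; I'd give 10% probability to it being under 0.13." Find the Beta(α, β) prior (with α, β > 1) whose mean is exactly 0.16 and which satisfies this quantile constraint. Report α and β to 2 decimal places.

With mean 0.16 fixed, write α = 0.16s, β = 0.84s where s = α+β.
Need P(θ < 0.13) = 0.1 under Beta(0.16s, 0.84s). Normal approximation: (q−m)/√(m(1−m)/s) ≈ z_{0.1} = -1.28, so s ≈ 0.16·0.84·(-1.28)²/(0.13−0.16)² = 245.3.
At s = 245.3: P(θ<0.13) ≈ 0.094. Adjusting to match 0.1 gives s ≈ 233.99.
So α = 0.16·233.99 ≈ 37.44, β = 0.84·233.99 ≈ 196.55.

α ≈ 37.44, β ≈ 196.55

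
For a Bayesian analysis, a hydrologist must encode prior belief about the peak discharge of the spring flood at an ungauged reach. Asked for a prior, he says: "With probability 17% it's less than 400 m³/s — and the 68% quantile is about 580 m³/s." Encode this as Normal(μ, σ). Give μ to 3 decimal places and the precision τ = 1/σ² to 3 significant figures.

μ = 520.792, τ = 6.24e-05

The p-quantile of Normal(μ,σ) is μ + z_p·σ, with z_{0.17} = -0.9542 and z_{0.68} = 0.4677.
Eliminate σ: μ = (z₂·x₁ − z₁·x₂)/(z₂ − z₁) = (0.4677·400 − (-0.9542)·580)/1.422 = 520.792.
Then σ = (x₂ − x₁)/(z₂ − z₁) = (580 − 400)/1.422 = 126.594.
Precision τ = 1/σ² = 1/126.6² = 6.24e-05.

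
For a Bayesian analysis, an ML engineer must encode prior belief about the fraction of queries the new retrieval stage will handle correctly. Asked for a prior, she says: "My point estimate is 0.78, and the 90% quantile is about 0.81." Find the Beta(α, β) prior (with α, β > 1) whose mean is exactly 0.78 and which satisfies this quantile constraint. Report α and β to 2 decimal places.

With mean 0.78 fixed, write α = 0.78s, β = 0.22s where s = α+β.
Need P(θ < 0.81) = 0.9 under Beta(0.78s, 0.22s). Normal approximation: (q−m)/√(m(1−m)/s) ≈ z_{0.9} = 1.28, so s ≈ 0.78·0.22·(1.28)²/(0.81−0.78)² = 313.1.
At s = 313.1: P(θ<0.81) ≈ 0.903. Adjusting to match 0.9 gives s ≈ 304.17.
So α = 0.78·304.17 ≈ 237.25, β = 0.22·304.17 ≈ 66.92.

α ≈ 237.25, β ≈ 66.92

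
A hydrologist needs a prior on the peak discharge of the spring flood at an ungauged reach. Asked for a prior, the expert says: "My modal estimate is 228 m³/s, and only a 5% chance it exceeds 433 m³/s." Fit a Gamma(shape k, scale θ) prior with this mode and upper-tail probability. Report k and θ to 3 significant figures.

k ≈ 7.76, θ ≈ 33.7

Gamma(k,θ) with k>1 has mode (k−1)θ, so θ = 228/(k−1).
Need P(X < 433) = 0.95 with θ tied to k this way. Start at k = 2, θ = 228: P(X<433) ≈ 0.566.
Too low — raise k to concentrate. Iterating converges to k ≈ 7.76.
Then θ = 228/(7.76−1) ≈ 33.7.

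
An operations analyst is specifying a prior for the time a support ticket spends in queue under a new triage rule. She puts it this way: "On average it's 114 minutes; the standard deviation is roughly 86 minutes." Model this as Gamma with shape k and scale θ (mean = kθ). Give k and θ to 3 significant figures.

k ≈ 1.76, θ ≈ 64.9

For Gamma(k, scale θ): mean = kθ, variance = kθ², so CV = 1/√k.
CV = SD/mean = 86/114 = 0.7544, hence k = 1/CV² = 1.76.
Then θ = mean/k = 114/1.76 = 64.9.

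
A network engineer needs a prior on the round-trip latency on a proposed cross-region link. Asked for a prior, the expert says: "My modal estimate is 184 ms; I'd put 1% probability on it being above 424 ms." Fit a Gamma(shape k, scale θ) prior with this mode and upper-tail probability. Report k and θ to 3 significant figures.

k ≈ 7.85, θ ≈ 26.8

Gamma(k,θ) with k>1 has mode (k−1)θ, so θ = 184/(k−1).
Need P(X < 424) = 0.99 with θ tied to k this way. Start at k = 2, θ = 184: P(X<424) ≈ 0.670.
Too low — raise k to concentrate. Iterating converges to k ≈ 7.85.
Then θ = 184/(7.85−1) ≈ 26.8.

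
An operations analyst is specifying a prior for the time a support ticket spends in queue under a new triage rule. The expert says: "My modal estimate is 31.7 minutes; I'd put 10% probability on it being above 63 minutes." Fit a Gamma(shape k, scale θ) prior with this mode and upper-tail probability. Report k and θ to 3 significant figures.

Gamma(k,θ) with k>1 has mode (k−1)θ, so θ = 31.7/(k−1).
Need P(X < 63) = 0.9 with θ tied to k this way. Start at k = 2, θ = 31.7: P(X<63) ≈ 0.591.
Too low — raise k to concentrate. Iterating converges to k ≈ 5.06.
Then θ = 31.7/(5.06−1) ≈ 7.8.

k ≈ 5.06, θ ≈ 7.8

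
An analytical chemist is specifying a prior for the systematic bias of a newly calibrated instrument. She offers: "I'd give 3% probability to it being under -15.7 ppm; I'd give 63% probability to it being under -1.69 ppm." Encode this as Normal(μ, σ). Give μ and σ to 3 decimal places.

For Normal(μ,σ), the p-quantile is μ + z_p·σ. Here z_{0.03} = -1.881, z_{0.63} = 0.3319.
So -15.7 = μ − 1.881σ and -1.69 = μ + 0.3319σ.
Subtracting: σ = (-1.69 − -15.7)/(0.3319 − (-1.881)) = 6.332.
Then μ = -15.7 − (-1.881)·6.332 = -3.791.

μ = -3.791, σ = 6.332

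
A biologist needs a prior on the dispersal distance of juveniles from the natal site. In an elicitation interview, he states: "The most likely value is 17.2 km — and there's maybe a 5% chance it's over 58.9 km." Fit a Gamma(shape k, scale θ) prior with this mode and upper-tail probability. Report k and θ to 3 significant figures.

k ≈ 2.71, θ ≈ 10.1

Gamma(k,θ) with k>1 has mode (k−1)θ, so θ = 17.2/(k−1).
Need P(X < 58.9) = 0.95 with θ tied to k this way. Start at k = 2, θ = 17.2: P(X<58.9) ≈ 0.856.
Too low — raise k to concentrate. Iterating converges to k ≈ 2.71.
Then θ = 17.2/(2.71−1) ≈ 10.1.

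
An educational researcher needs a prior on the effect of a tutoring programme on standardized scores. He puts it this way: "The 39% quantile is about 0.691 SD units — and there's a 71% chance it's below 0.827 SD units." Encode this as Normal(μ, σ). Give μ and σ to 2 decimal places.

μ = 0.74, σ = 0.16

The p-quantile of Normal(μ,σ) is μ + z_p·σ, with z_{0.39} = -0.2793 and z_{0.71} = 0.5534.
Eliminate σ: μ = (z₂·x₁ − z₁·x₂)/(z₂ − z₁) = (0.5534·0.691 − (-0.2793)·0.827)/0.8327 = 0.74.
Then σ = (x₂ − x₁)/(z₂ − z₁) = (0.827 − 0.691)/0.8327 = 0.16.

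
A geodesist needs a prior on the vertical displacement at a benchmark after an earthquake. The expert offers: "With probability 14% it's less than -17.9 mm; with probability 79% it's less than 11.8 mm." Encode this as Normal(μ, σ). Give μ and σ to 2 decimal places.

μ = -0.89, σ = 15.74

The p-quantile of Normal(μ,σ) is μ + z_p·σ, with z_{0.14} = -1.08 and z_{0.79} = 0.8064.
Eliminate σ: μ = (z₂·x₁ − z₁·x₂)/(z₂ − z₁) = (0.8064·-17.9 − (-1.08)·11.8)/1.887 = -0.89.
Then σ = (x₂ − x₁)/(z₂ − z₁) = (11.8 − -17.9)/1.887 = 15.74.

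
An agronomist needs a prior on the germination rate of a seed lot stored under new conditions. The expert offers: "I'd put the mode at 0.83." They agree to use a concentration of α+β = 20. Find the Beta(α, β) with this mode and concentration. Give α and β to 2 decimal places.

α = 15.94, β = 4.06

For α,β > 1 the Beta mode is (α−1)/(α+β−2). With α+β = 20, the mode is (α−1)/18.
Set (α−1)/18 = 0.83 → α = 1 + 0.83·18 = 15.94.
β = 20 − α = 4.06.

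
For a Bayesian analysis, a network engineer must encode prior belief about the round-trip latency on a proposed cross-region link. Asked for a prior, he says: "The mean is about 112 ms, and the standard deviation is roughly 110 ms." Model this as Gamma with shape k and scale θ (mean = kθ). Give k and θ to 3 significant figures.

For Gamma(k, scale θ): mean = kθ, variance = kθ², so CV = 1/√k.
CV = SD/mean = 110/112 = 0.9821, hence k = 1/CV² = 1.04.
Then θ = mean/k = 112/1.04 = 108.

k ≈ 1.04, θ ≈ 108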